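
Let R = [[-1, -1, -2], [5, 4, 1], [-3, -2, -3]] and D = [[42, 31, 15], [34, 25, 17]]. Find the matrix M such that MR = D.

M = [[3, 6, -5], [1, 4, -5]]

R is on the right of M, so right-multiply by R⁻¹: M = DR⁻¹.
det R = -6, so R⁻¹ = [[5/3, -1/6, -7/6], [-2, 1/2, 3/2], [-1/3, -1/6, -1/6]].
M = DR⁻¹ = [[42, 31, 15], [34, 25, 17]] · [[5/3, -1/6, -7/6], [-2, 1/2, 3/2], [-1/3, -1/6, -1/6]] = [[3, 6, -5], [1, 4, -5]].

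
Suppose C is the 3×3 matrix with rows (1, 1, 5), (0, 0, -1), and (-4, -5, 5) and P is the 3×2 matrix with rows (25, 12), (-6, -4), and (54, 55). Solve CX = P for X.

X = [[-1, -5], [-4, -3], [6, 4]]

Since C multiplies X on the left, X = C⁻¹P.
det C = -1; the adjugate gives C⁻¹ = [[5, 30, 1], [-4, -25, -1], [0, -1, 0]].
X = C⁻¹P = [[5, 30, 1], [-4, -25, -1], [0, -1, 0]] · [[25, 12], [-6, -4], [54, 55]] = [[-1, -5], [-4, -3], [6, 4]].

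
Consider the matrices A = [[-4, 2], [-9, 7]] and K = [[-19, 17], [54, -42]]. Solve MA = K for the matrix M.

Right-multiplying both sides by A⁻¹ gives M = KA⁻¹.
A has determinant -10; A⁻¹ = [[-7/10, 1/5], [-9/10, 2/5]].
M = KA⁻¹ = [[-19, 17], [54, -42]] · [[-7/10, 1/5], [-9/10, 2/5]] = [[-2, 3], [0, -6]].

M = [[-2, 3], [0, -6]]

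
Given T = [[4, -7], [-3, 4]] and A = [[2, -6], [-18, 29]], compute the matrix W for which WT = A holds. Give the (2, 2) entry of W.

2

Since T sits to the right of W, W = AT⁻¹.
det T = -5; the adjugate gives T⁻¹ = [[-4/5, -7/5], [-3/5, -4/5]].
W = AT⁻¹ = [[2, -6], [-18, 29]] · [[-4/5, -7/5], [-3/5, -4/5]] = [[2, 2], [-3, 2]].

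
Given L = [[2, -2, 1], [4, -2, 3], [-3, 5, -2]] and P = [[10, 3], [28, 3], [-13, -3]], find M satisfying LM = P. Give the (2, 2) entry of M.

0

Since L multiplies M on the left, M = L⁻¹P.
det L = -6, so L⁻¹ = [[11/6, -1/6, 2/3], [1/6, 1/6, 1/3], [-7/3, 2/3, -2/3]].
M = L⁻¹P = [[11/6, -1/6, 2/3], [1/6, 1/6, 1/3], [-7/3, 2/3, -2/3]] · [[10, 3], [28, 3], [-13, -3]] = [[5, 3], [2, 0], [4, -3]].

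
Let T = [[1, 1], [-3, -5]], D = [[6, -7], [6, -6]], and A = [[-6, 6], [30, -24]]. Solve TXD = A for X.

Left-multiply by T⁻¹ and right-multiply by D⁻¹: X = T⁻¹AD⁻¹.
det T = -2, so T⁻¹ = [[5/2, 1/2], [-3/2, -1/2]].
det D = 6, so D⁻¹ = [[-1, 7/6], [-1, 1]].
T⁻¹A = [[0, 3], [-6, 3]].
X = (T⁻¹A)D⁻¹ = [[-3, 3], [3, -4]].

X = [[-3, 3], [3, -4]]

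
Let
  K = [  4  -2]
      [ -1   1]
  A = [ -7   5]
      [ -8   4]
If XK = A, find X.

X = [[-1, 3], [-2, 0]]

Right-multiplying both sides by K⁻¹ gives X = AK⁻¹.
K has determinant 2; K⁻¹ = [[1/2, 1], [1/2, 2]].
X = AK⁻¹ = [[-7, 5], [-8, 4]] · [[1/2, 1], [1/2, 2]] = [[-1, 3], [-2, 0]].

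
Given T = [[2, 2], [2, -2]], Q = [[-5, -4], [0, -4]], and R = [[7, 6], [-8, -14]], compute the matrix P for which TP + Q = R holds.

TP = R − Q = [[12, 10], [-8, -10]].
Since T multiplies P on the left, P = T⁻¹(R − Q).
T has determinant -8; T⁻¹ = [[1/4, 1/4], [1/4, -1/4]].
P = T⁻¹(R − Q) = [[1, 0], [5, 5]].

P = [[1, 0], [5, 5]]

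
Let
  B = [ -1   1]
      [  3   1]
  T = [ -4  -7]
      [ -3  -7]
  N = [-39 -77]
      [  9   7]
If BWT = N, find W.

Isolating W: multiply by B⁻¹ from the left and T⁻¹ from the right, so W = B⁻¹NT⁻¹.
det B = -4, so B⁻¹ = [[-1/4, 1/4], [3/4, 1/4]].
det T = 7, so T⁻¹ = [[-1, 1], [3/7, -4/7]].
B⁻¹N = [[12, 21], [-27, -56]].
W = (B⁻¹N)T⁻¹ = [[-3, 0], [3, 5]].

W = [[-3, 0], [3, 5]]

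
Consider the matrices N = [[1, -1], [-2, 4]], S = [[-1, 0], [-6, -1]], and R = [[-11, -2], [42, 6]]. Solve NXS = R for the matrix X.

X = [[-5, 1], [-4, -1]]

Isolating X: multiply by N⁻¹ from the left and S⁻¹ from the right, so X = N⁻¹RS⁻¹.
det N = 2; the adjugate gives N⁻¹ = [[2, 1/2], [1, 1/2]].
S has determinant 1; S⁻¹ = [[-1, 0], [6, -1]].
N⁻¹R = [[-1, -1], [10, 1]].
X = (N⁻¹R)S⁻¹ = [[-5, 1], [-4, -1]].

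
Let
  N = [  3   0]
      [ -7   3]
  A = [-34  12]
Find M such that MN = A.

Right-multiplying both sides by N⁻¹ gives M = AN⁻¹.
det N = 9; the adjugate gives N⁻¹ = [[1/3, 0], [7/9, 1/3]].
M = AN⁻¹ = [[-34, 12]] · [[1/3, 0], [7/9, 1/3]] = [[-2, 4]].

M = [[-2, 4]]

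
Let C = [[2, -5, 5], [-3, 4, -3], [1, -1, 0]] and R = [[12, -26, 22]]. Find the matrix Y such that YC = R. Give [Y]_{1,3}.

5

Right-multiplying both sides by C⁻¹ gives Y = RC⁻¹.
C has determinant 4; C⁻¹ = [[-3/4, -5/4, -5/4], [-3/4, -5/4, -9/4], [-1/4, -3/4, -7/4]].
Y = RC⁻¹ = [[12, -26, 22]] · [[-3/4, -5/4, -5/4], [-3/4, -5/4, -9/4], [-1/4, -3/4, -7/4]] = [[5, 1, 5]].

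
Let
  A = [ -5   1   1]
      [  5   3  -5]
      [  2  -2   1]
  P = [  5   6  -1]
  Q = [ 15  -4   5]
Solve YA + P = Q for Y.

YA = Q − P = [[10, -10, 6]].
Right-multiplying both sides by A⁻¹ gives Y = (Q − P)A⁻¹.
det A = 4, so A⁻¹ = [[-7/4, -3/4, -2], [-15/4, -7/4, -5], [-4, -2, -5]].
Y = (Q − P)A⁻¹ = [[-4, -2, 0]].

Y = [[-4, -2, 0]]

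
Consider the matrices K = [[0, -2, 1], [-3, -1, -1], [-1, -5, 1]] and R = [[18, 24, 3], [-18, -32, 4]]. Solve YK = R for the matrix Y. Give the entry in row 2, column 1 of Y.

Since K sits to the right of Y, Y = RK⁻¹.
det K = 6, so K⁻¹ = [[-1, -1/2, 1/2], [2/3, 1/6, -1/2], [7/3, 1/3, -1]].
Y = RK⁻¹ = [[18, 24, 3], [-18, -32, 4]] · [[-1, -1/2, 1/2], [2/3, 1/6, -1/2], [7/3, 1/3, -1]] = [[5, -4, -6], [6, 5, 3]].

6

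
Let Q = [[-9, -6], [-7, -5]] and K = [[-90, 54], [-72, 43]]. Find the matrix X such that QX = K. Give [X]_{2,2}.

Since Q multiplies X on the left, X = Q⁻¹K.
Q has determinant 3; Q⁻¹ = [[-5/3, 2], [7/3, -3]].
X = Q⁻¹K = [[-5/3, 2], [7/3, -3]] · [[-90, 54], [-72, 43]] = [[6, -4], [6, -3]].

-3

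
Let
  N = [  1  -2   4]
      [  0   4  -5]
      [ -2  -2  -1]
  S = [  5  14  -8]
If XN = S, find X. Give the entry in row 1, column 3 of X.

-4

Right-multiplying both sides by N⁻¹ gives X = SN⁻¹.
det N = -2, so N⁻¹ = [[7, 5, 3], [-5, -7/2, -5/2], [-4, -3, -2]].
X = SN⁻¹ = [[5, 14, -8]] · [[7, 5, 3], [-5, -7/2, -5/2], [-4, -3, -2]] = [[-3, 0, -4]].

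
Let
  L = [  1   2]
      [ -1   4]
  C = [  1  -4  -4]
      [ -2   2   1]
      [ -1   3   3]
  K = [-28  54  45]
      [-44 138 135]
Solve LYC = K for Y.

Y = L⁻¹KC⁻¹ (apply L⁻¹ on the left and C⁻¹ on the right).
det L = 6; the adjugate gives L⁻¹ = [[2/3, -1/3], [1/6, 1/6]].
det C = -1, so C⁻¹ = [[-3, 0, -4], [-5, 1, -7], [4, -1, 6]].
L⁻¹K = [[-4, -10, -15], [-12, 32, 30]].
Y = (L⁻¹K)C⁻¹ = [[2, 5, -4], [-4, 2, 4]].

Y = [[2, 5, -4], [-4, 2, 4]]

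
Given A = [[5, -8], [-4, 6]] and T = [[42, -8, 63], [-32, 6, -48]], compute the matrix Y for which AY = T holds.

Since A multiplies Y on the left, Y = A⁻¹T.
det A = -2; the adjugate gives A⁻¹ = [[-3, -4], [-2, -5/2]].
Y = A⁻¹T = [[-3, -4], [-2, -5/2]] · [[42, -8, 63], [-32, 6, -48]] = [[2, 0, 3], [-4, 1, -6]].

Y = [[2, 0, 3], [-4, 1, -6]]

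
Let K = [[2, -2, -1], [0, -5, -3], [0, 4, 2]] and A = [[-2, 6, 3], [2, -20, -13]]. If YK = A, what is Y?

Right-multiplying both sides by K⁻¹ gives Y = AK⁻¹.
K has determinant 4; K⁻¹ = [[1/2, 0, 1/4], [0, 1, 3/2], [0, -2, -5/2]].
Y = AK⁻¹ = [[-2, 6, 3], [2, -20, -13]] · [[1/2, 0, 1/4], [0, 1, 3/2], [0, -2, -5/2]] = [[-1, 0, 1], [1, 6, 3]].

Y = [[-1, 0, 1], [1, 6, 3]]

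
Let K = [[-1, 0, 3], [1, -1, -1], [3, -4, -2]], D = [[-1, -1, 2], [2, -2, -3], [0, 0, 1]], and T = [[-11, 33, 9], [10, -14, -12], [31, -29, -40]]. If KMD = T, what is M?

M = [[5, 5, -1], [5, 1, -2], [-2, -2, -1]]

Isolating M: multiply by K⁻¹ from the left and D⁻¹ from the right, so M = K⁻¹TD⁻¹.
det K = -1, so K⁻¹ = [[2, 12, -3], [1, 7, -2], [1, 4, -1]].
D has determinant 4; D⁻¹ = [[-1/2, 1/4, 7/4], [-1/2, -1/4, 1/4], [0, 0, 1]].
K⁻¹T = [[5, -15, -6], [-3, -7, 5], [-2, 6, 1]].
M = (K⁻¹T)D⁻¹ = [[5, 5, -1], [5, 1, -2], [-2, -2, -1]].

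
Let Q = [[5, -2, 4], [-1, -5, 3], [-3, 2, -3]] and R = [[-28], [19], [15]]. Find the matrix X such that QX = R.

Left-multiplying both sides by Q⁻¹ gives X = Q⁻¹R.
det Q = 1; the adjugate gives Q⁻¹ = [[9, 2, 14], [-12, -3, -19], [-17, -4, -27]].
X = Q⁻¹R = [[9, 2, 14], [-12, -3, -19], [-17, -4, -27]] · [[-28], [19], [15]] = [[-4], [-6], [-5]].

X = [[-4], [-6], [-5]]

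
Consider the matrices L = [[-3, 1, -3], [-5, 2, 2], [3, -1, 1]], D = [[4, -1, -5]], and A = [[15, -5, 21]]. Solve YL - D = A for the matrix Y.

YL = A + D = [[19, -6, 16]].
Since L sits to the right of Y, Y = (A + D)L⁻¹.
det L = 2; the adjugate gives L⁻¹ = [[2, 1, 4], [11/2, 3, 21/2], [-1/2, 0, -1/2]].
Y = (A + D)L⁻¹ = [[-3, 1, 5]].

Y = [[-3, 1, 5]]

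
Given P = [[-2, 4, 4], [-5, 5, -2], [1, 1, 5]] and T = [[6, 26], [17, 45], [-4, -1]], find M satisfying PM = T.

Left-multiplying both sides by P⁻¹ gives M = P⁻¹T.
det P = -2; the adjugate gives P⁻¹ = [[-27/2, 8, 14], [-23/2, 7, 12], [5, -3, -5]].
M = P⁻¹T = [[-27/2, 8, 14], [-23/2, 7, 12], [5, -3, -5]] · [[6, 26], [17, 45], [-4, -1]] = [[-1, -5], [2, 4], [-1, 0]].

M = [[-1, -5], [2, 4], [-1, 0]]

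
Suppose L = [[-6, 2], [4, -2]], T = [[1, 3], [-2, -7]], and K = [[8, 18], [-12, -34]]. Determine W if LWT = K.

W = [[-2, -2], [4, -3]]

Left-multiply by L⁻¹ and right-multiply by T⁻¹: W = L⁻¹KT⁻¹.
L has determinant 4; L⁻¹ = [[-1/2, -1/2], [-1, -3/2]].
T has determinant -1; T⁻¹ = [[7, 3], [-2, -1]].
L⁻¹K = [[2, 8], [10, 33]].
W = (L⁻¹K)T⁻¹ = [[-2, -2], [4, -3]].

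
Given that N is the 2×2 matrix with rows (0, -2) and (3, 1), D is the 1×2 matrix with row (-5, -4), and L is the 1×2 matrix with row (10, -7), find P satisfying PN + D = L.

P = [[4, 5]]

PN = L − D = [[15, -3]].
Right-multiplying both sides by N⁻¹ gives P = (L − D)N⁻¹.
N has determinant 6; N⁻¹ = [[1/6, 1/3], [-1/2, 0]].
P = (L − D)N⁻¹ = [[4, 5]].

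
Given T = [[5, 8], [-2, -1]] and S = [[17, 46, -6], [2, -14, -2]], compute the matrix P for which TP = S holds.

P = [[-3, 6, 2], [4, 2, -2]]

T is on the left of P, so left-multiply by T⁻¹: P = T⁻¹S.
T has determinant 11; T⁻¹ = [[-1/11, -8/11], [2/11, 5/11]].
P = T⁻¹S = [[-1/11, -8/11], [2/11, 5/11]] · [[17, 46, -6], [2, -14, -2]] = [[-3, 6, 2], [4, 2, -2]].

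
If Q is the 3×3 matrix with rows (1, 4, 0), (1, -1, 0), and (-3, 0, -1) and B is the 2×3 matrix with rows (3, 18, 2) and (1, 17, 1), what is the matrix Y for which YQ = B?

Y = [[3, -6, -2], [3, -5, -1]]

Q is on the right of Y, so right-multiply by Q⁻¹: Y = BQ⁻¹.
det Q = 5; the adjugate gives Q⁻¹ = [[1/5, 4/5, 0], [1/5, -1/5, 0], [-3/5, -12/5, -1]].
Y = BQ⁻¹ = [[3, 18, 2], [1, 17, 1]] · [[1/5, 4/5, 0], [1/5, -1/5, 0], [-3/5, -12/5, -1]] = [[3, -6, -2], [3, -5, -1]].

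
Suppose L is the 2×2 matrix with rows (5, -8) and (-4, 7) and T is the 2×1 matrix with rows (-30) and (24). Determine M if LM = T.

M = [[-6], [0]]

Since L multiplies M on the left, M = L⁻¹T.
det L = 3, so L⁻¹ = [[7/3, 8/3], [4/3, 5/3]].
M = L⁻¹T = [[7/3, 8/3], [4/3, 5/3]] · [[-30], [24]] = [[-6], [0]].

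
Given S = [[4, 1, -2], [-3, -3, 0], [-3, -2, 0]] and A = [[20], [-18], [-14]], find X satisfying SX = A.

X = [[2], [4], [-4]]

Since S multiplies X on the left, X = S⁻¹A.
det S = 6, so S⁻¹ = [[0, 2/3, -1], [0, -1, 1], [-1/2, 5/6, -3/2]].
X = S⁻¹A = [[0, 2/3, -1], [0, -1, 1], [-1/2, 5/6, -3/2]] · [[20], [-18], [-14]] = [[2], [4], [-4]].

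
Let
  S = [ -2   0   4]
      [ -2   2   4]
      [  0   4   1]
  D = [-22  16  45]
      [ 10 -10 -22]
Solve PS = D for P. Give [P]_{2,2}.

S is on the right of P, so right-multiply by S⁻¹: P = DS⁻¹.
det S = -4, so S⁻¹ = [[7/2, -4, 2], [-1/2, 1/2, 0], [2, -2, 1]].
P = DS⁻¹ = [[-22, 16, 45], [10, -10, -22]] · [[7/2, -4, 2], [-1/2, 1/2, 0], [2, -2, 1]] = [[5, 6, 1], [-4, -1, -2]].

-1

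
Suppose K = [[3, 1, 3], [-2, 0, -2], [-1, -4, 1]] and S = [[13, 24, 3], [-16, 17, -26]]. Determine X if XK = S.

Right-multiplying both sides by K⁻¹ gives X = SK⁻¹.
K has determinant 4; K⁻¹ = [[-2, -13/4, -1/2], [1, 3/2, 0], [2, 11/4, 1/2]].
X = SK⁻¹ = [[13, 24, 3], [-16, 17, -26]] · [[-2, -13/4, -1/2], [1, 3/2, 0], [2, 11/4, 1/2]] = [[4, 2, -5], [-3, 6, -5]].

X = [[4, 2, -5], [-3, 6, -5]]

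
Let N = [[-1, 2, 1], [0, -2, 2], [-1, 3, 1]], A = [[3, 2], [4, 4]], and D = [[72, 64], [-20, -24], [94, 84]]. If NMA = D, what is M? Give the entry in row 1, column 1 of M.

Left-multiply by N⁻¹ and right-multiply by A⁻¹: M = N⁻¹DA⁻¹.
det N = 2; the adjugate gives N⁻¹ = [[-4, 1/2, 3], [-1, 0, 1], [-1, 1/2, 1]].
det A = 4, so A⁻¹ = [[1, -1/2], [-1, 3/4]].
N⁻¹D = [[-16, -16], [22, 20], [12, 8]].
M = (N⁻¹D)A⁻¹ = [[0, -4], [2, 4], [4, 0]].

0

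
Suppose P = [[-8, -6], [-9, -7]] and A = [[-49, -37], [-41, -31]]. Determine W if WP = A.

W = [[5, 1], [4, 1]]

Right-multiplying both sides by P⁻¹ gives W = AP⁻¹.
det P = 2; the adjugate gives P⁻¹ = [[-7/2, 3], [9/2, -4]].
W = AP⁻¹ = [[-49, -37], [-41, -31]] · [[-7/2, 3], [9/2, -4]] = [[5, 1], [4, 1]].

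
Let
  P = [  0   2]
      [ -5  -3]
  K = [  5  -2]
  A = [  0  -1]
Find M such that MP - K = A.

MP = A + K = [[5, -3]].
Right-multiplying both sides by P⁻¹ gives M = (A + K)P⁻¹.
P has determinant 10; P⁻¹ = [[-3/10, -1/5], [1/2, 0]].
M = (A + K)P⁻¹ = [[-3, -1]].

M = [[-3, -1]]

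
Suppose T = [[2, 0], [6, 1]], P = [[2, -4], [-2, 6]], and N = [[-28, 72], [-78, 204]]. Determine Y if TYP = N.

Isolating Y: multiply by T⁻¹ from the left and P⁻¹ from the right, so Y = T⁻¹NP⁻¹.
T has determinant 2; T⁻¹ = [[1/2, 0], [-3, 1]].
det P = 4; the adjugate gives P⁻¹ = [[3/2, 1], [1/2, 1/2]].
T⁻¹N = [[-14, 36], [6, -12]].
Y = (T⁻¹N)P⁻¹ = [[-3, 4], [3, 0]].

Y = [[-3, 4], [3, 0]]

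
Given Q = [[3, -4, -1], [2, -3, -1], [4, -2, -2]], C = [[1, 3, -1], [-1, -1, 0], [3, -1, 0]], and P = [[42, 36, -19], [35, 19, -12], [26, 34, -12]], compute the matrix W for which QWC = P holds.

W = Q⁻¹PC⁻¹ (apply Q⁻¹ on the left and C⁻¹ on the right).
det Q = 4, so Q⁻¹ = [[1, -3/2, 1/4], [0, -1/2, 1/4], [2, -5/2, -1/4]].
det C = -4; the adjugate gives C⁻¹ = [[0, -1/4, 1/4], [0, -3/4, -1/4], [-1, -5/2, -1/2]].
Q⁻¹P = [[-4, 16, -4], [-11, -1, 3], [-10, 16, -5]].
W = (Q⁻¹P)C⁻¹ = [[4, -1, -3], [-3, -4, -4], [5, 3, -4]].

W = [[4, -1, -3], [-3, -4, -4], [5, 3, -4]]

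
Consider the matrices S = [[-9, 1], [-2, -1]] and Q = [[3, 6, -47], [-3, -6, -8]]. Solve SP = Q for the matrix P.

P = [[0, 0, 5], [3, 6, -2]]

Since S multiplies P on the left, P = S⁻¹Q.
det S = 11, so S⁻¹ = [[-1/11, -1/11], [2/11, -9/11]].
P = S⁻¹Q = [[-1/11, -1/11], [2/11, -9/11]] · [[3, 6, -47], [-3, -6, -8]] = [[0, 0, 5], [3, 6, -2]].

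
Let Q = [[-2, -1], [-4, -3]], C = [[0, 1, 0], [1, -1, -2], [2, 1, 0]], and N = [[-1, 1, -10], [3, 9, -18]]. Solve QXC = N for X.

X = [[-3, -3, 3], [-3, 1, -3]]

X = Q⁻¹NC⁻¹ (apply Q⁻¹ on the left and C⁻¹ on the right).
det Q = 2; the adjugate gives Q⁻¹ = [[-3/2, 1/2], [2, -1]].
det C = -4, so C⁻¹ = [[-1/2, 0, 1/2], [1, 0, 0], [-3/4, -1/2, 1/4]].
Q⁻¹N = [[3, 3, 6], [-5, -7, -2]].
X = (Q⁻¹N)C⁻¹ = [[-3, -3, 3], [-3, 1, -3]].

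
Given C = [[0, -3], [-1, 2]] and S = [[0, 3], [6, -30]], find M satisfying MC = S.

M = [[-1, 0], [6, -6]]

C is on the right of M, so right-multiply by C⁻¹: M = SC⁻¹.
C has determinant -3; C⁻¹ = [[-2/3, -1], [-1/3, 0]].
M = SC⁻¹ = [[0, 3], [6, -30]] · [[-2/3, -1], [-1/3, 0]] = [[-1, 0], [6, -6]].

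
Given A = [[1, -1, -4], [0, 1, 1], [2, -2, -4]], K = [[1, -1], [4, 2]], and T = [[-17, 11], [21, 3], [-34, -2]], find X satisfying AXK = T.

X = A⁻¹TK⁻¹ (apply A⁻¹ on the left and K⁻¹ on the right).
det A = 4; the adjugate gives A⁻¹ = [[-1/2, 1, 3/4], [1/2, 1, -1/4], [-1/2, 0, 1/4]].
K has determinant 6; K⁻¹ = [[1/3, 1/6], [-2/3, 1/6]].
A⁻¹T = [[4, -4], [21, 9], [0, -6]].
X = (A⁻¹T)K⁻¹ = [[4, 0], [1, 5], [4, -1]].

X = [[4, 0], [1, 5], [4, -1]]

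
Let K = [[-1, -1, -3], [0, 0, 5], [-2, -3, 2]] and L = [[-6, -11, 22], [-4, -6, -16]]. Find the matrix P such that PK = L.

P = [[-4, 0, 5], [0, -4, 2]]

Right-multiplying both sides by K⁻¹ gives P = LK⁻¹.
det K = -5; the adjugate gives K⁻¹ = [[-3, -11/5, 1], [2, 8/5, -1], [0, 1/5, 0]].
P = LK⁻¹ = [[-6, -11, 22], [-4, -6, -16]] · [[-3, -11/5, 1], [2, 8/5, -1], [0, 1/5, 0]] = [[-4, 0, 5], [0, -4, 2]].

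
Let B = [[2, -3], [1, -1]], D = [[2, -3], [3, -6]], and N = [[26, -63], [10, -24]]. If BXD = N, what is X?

X = [[-1, 2], [3, -4]]

Left-multiply by B⁻¹ and right-multiply by D⁻¹: X = B⁻¹ND⁻¹.
B has determinant 1; B⁻¹ = [[-1, 3], [-1, 2]].
det D = -3, so D⁻¹ = [[2, -1], [1, -2/3]].
B⁻¹N = [[4, -9], [-6, 15]].
X = (B⁻¹N)D⁻¹ = [[-1, 2], [3, -4]].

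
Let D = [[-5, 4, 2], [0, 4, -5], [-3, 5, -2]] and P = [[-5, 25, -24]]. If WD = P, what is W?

Since D sits to the right of W, W = PD⁻¹.
det D = -1; the adjugate gives D⁻¹ = [[-17, -18, 28], [-15, -16, 25], [-12, -13, 20]].
W = PD⁻¹ = [[-5, 25, -24]] · [[-17, -18, 28], [-15, -16, 25], [-12, -13, 20]] = [[-2, 2, 5]].

W = [[-2, 2, 5]]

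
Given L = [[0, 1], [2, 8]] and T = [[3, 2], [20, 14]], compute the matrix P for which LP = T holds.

P = [[-2, -1], [3, 2]]

L is on the left of P, so left-multiply by L⁻¹: P = L⁻¹T.
det L = -2; the adjugate gives L⁻¹ = [[-4, 1/2], [1, 0]].
P = L⁻¹T = [[-4, 1/2], [1, 0]] · [[3, 2], [20, 14]] = [[-2, -1], [3, 2]].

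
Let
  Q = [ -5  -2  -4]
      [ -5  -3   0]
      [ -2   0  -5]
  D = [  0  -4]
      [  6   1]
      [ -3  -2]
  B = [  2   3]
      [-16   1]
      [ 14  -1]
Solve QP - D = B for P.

P = [[2, -1], [0, 1], [-3, 1]]

QP = B + D = [[2, -1], [-10, 2], [11, -3]].
Q is on the left of P, so left-multiply by Q⁻¹: P = Q⁻¹(B + D).
det Q = -1, so Q⁻¹ = [[-15, 10, 12], [25, -17, -20], [6, -4, -5]].
P = Q⁻¹(B + D) = [[2, -1], [0, 1], [-3, 1]].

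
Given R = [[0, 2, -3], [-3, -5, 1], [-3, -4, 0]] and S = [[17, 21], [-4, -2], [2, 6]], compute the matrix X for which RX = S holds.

X = [[-2, -6], [1, 3], [-5, -5]]

Since R multiplies X on the left, X = R⁻¹S.
det R = 3, so R⁻¹ = [[4/3, 4, -13/3], [-1, -3, 3], [-1, -2, 2]].
X = R⁻¹S = [[4/3, 4, -13/3], [-1, -3, 3], [-1, -2, 2]] · [[17, 21], [-4, -2], [2, 6]] = [[-2, -6], [1, 3], [-5, -5]].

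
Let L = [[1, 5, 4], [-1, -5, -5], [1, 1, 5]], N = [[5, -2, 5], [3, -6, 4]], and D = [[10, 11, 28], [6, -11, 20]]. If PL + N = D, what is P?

PL = D − N = [[5, 13, 23], [3, -5, 16]].
Right-multiplying both sides by L⁻¹ gives P = (D − N)L⁻¹.
det L = -4; the adjugate gives L⁻¹ = [[5, 21/4, 5/4], [0, -1/4, -1/4], [-1, -1, 0]].
P = (D − N)L⁻¹ = [[2, 0, 3], [-1, 1, 5]].

P = [[2, 0, 3], [-1, 1, 5]]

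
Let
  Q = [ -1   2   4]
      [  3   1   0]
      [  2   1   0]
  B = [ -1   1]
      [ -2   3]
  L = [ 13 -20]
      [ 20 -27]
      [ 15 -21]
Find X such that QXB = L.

X = Q⁻¹LB⁻¹ (apply Q⁻¹ on the left and B⁻¹ on the right).
det Q = 4, so Q⁻¹ = [[0, 1, -1], [0, -2, 3], [1/4, 5/4, -7/4]].
B has determinant -1; B⁻¹ = [[-3, 1], [-2, 1]].
Q⁻¹L = [[5, -6], [5, -9], [2, -2]].
X = (Q⁻¹L)B⁻¹ = [[-3, -1], [3, -4], [-2, 0]].

X = [[-3, -1], [3, -4], [-2, 0]]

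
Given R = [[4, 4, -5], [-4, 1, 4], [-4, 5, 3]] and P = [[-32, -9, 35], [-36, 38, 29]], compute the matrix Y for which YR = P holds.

Y = [[-5, 1, 2], [1, 4, 6]]

Since R sits to the right of Y, Y = PR⁻¹.
det R = -4; the adjugate gives R⁻¹ = [[17/4, 37/4, -21/4], [1, 2, -1], [4, 9, -5]].
Y = PR⁻¹ = [[-32, -9, 35], [-36, 38, 29]] · [[17/4, 37/4, -21/4], [1, 2, -1], [4, 9, -5]] = [[-5, 1, 2], [1, 4, 6]].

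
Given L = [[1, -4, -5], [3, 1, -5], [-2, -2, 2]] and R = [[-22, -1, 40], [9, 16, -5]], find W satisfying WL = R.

Since L sits to the right of W, W = RL⁻¹.
det L = -4; the adjugate gives L⁻¹ = [[2, -9/2, -25/4], [-1, 2, 5/2], [1, -5/2, -13/4]].
W = RL⁻¹ = [[-22, -1, 40], [9, 16, -5]] · [[2, -9/2, -25/4], [-1, 2, 5/2], [1, -5/2, -13/4]] = [[-3, -3, 5], [-3, 4, 0]].

W = [[-3, -3, 5], [-3, 4, 0]]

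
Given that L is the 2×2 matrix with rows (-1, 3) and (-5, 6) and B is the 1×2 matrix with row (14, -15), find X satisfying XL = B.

X = [[1, -3]]

Right-multiplying both sides by L⁻¹ gives X = BL⁻¹.
det L = 9, so L⁻¹ = [[2/3, -1/3], [5/9, -1/9]].
X = BL⁻¹ = [[14, -15]] · [[2/3, -1/3], [5/9, -1/9]] = [[1, -3]].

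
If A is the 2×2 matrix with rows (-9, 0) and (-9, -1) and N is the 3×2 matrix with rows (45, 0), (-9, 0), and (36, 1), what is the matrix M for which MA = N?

Right-multiplying both sides by A⁻¹ gives M = NA⁻¹.
det A = 9; the adjugate gives A⁻¹ = [[-1/9, 0], [1, -1]].
M = NA⁻¹ = [[45, 0], [-9, 0], [36, 1]] · [[-1/9, 0], [1, -1]] = [[-5, 0], [1, 0], [-3, -1]].

M = [[-5, 0], [1, 0], [-3, -1]]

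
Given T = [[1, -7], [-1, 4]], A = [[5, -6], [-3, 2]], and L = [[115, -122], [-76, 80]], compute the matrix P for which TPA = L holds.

P = [[3, -3], [-2, 1]]

Left-multiply by T⁻¹ and right-multiply by A⁻¹: P = T⁻¹LA⁻¹.
T has determinant -3; T⁻¹ = [[-4/3, -7/3], [-1/3, -1/3]].
det A = -8; the adjugate gives A⁻¹ = [[-1/4, -3/4], [-3/8, -5/8]].
T⁻¹L = [[24, -24], [-13, 14]].
P = (T⁻¹L)A⁻¹ = [[3, -3], [-2, 1]].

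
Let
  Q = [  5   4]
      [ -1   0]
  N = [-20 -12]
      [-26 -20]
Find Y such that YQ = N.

Y = [[-3, 5], [-5, 1]]

Since Q sits to the right of Y, Y = NQ⁻¹.
det Q = 4; the adjugate gives Q⁻¹ = [[0, -1], [1/4, 5/4]].
Y = NQ⁻¹ = [[-20, -12], [-26, -20]] · [[0, -1], [1/4, 5/4]] = [[-3, 5], [-5, 1]].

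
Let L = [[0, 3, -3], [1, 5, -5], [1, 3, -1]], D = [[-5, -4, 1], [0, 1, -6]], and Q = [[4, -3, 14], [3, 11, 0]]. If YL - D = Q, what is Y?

YL = Q + D = [[-1, -7, 15], [3, 12, -6]].
Right-multiplying both sides by L⁻¹ gives Y = (Q + D)L⁻¹.
L has determinant -6; L⁻¹ = [[-5/3, 1, 0], [2/3, -1/2, 1/2], [1/3, -1/2, 1/2]].
Y = (Q + D)L⁻¹ = [[2, -5, 4], [1, 0, 3]].

Y = [[2, -5, 4], [1, 0, 3]]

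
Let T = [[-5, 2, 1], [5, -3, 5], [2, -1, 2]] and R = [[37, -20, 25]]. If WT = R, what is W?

W = [[-2, 5, 1]]

Since T sits to the right of W, W = RT⁻¹.
det T = 6, so T⁻¹ = [[-1/6, -5/6, 13/6], [0, -2, 5], [1/6, -1/6, 5/6]].
W = RT⁻¹ = [[37, -20, 25]] · [[-1/6, -5/6, 13/6], [0, -2, 5], [1/6, -1/6, 5/6]] = [[-2, 5, 1]].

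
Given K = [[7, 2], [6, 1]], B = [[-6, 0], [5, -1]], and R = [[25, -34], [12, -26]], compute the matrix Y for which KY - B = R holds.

KY = R + B = [[19, -34], [17, -27]].
K is on the left of Y, so left-multiply by K⁻¹: Y = K⁻¹(R + B).
det K = -5, so K⁻¹ = [[-1/5, 2/5], [6/5, -7/5]].
Y = K⁻¹(R + B) = [[3, -4], [-1, -3]].

Y = [[3, -4], [-1, -3]]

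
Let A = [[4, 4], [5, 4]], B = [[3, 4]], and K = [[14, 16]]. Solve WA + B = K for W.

W = [[4, -1]]

WA = K − B = [[11, 12]].
Right-multiplying both sides by A⁻¹ gives W = (K − B)A⁻¹.
A has determinant -4; A⁻¹ = [[-1, 1], [5/4, -1]].
W = (K − B)A⁻¹ = [[4, -1]].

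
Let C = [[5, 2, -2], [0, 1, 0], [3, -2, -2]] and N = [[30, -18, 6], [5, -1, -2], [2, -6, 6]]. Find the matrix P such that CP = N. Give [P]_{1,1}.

4

C is on the left of P, so left-multiply by C⁻¹: P = C⁻¹N.
det C = -4; the adjugate gives C⁻¹ = [[1/2, -2, -1/2], [0, 1, 0], [3/4, -4, -5/4]].
P = C⁻¹N = [[1/2, -2, -1/2], [0, 1, 0], [3/4, -4, -5/4]] · [[30, -18, 6], [5, -1, -2], [2, -6, 6]] = [[4, -4, 4], [5, -1, -2], [0, -2, 5]].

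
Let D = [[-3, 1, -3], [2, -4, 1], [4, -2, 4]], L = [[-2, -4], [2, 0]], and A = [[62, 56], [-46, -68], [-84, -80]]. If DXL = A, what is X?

Left-multiply by D⁻¹ and right-multiply by L⁻¹: X = D⁻¹AL⁻¹.
det D = 2, so D⁻¹ = [[-7, 1, -11/2], [-2, 0, -3/2], [6, -1, 5]].
det L = 8; the adjugate gives L⁻¹ = [[0, 1/2], [-1/4, -1/4]].
D⁻¹A = [[-18, -20], [2, 8], [-2, 4]].
X = (D⁻¹A)L⁻¹ = [[5, -4], [-2, -1], [-1, -2]].

X = [[5, -4], [-2, -1], [-1, -2]]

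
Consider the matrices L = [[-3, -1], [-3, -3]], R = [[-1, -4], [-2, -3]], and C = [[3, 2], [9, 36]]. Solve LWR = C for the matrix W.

Isolating W: multiply by L⁻¹ from the left and R⁻¹ from the right, so W = L⁻¹CR⁻¹.
det L = 6; the adjugate gives L⁻¹ = [[-1/2, 1/6], [1/2, -1/2]].
det R = -5, so R⁻¹ = [[3/5, -4/5], [-2/5, 1/5]].
L⁻¹C = [[0, 5], [-3, -17]].
W = (L⁻¹C)R⁻¹ = [[-2, 1], [5, -1]].

W = [[-2, 1], [5, -1]]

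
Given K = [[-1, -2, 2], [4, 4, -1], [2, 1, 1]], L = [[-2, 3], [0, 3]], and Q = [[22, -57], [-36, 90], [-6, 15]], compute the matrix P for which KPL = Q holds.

P = [[1, 4], [3, -2], [-2, -4]]

Isolating P: multiply by K⁻¹ from the left and L⁻¹ from the right, so P = K⁻¹QL⁻¹.
det K = -1, so K⁻¹ = [[-5, -4, 6], [6, 5, -7], [4, 3, -4]].
det L = -6; the adjugate gives L⁻¹ = [[-1/2, 1/2], [0, 1/3]].
K⁻¹Q = [[-2, 15], [-6, 3], [4, -18]].
P = (K⁻¹Q)L⁻¹ = [[1, 4], [3, -2], [-2, -4]].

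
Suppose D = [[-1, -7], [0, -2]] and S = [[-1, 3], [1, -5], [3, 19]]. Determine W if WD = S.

W = [[1, -5], [-1, 6], [-3, 1]]

Right-multiplying both sides by D⁻¹ gives W = SD⁻¹.
D has determinant 2; D⁻¹ = [[-1, 7/2], [0, -1/2]].
W = SD⁻¹ = [[-1, 3], [1, -5], [3, 19]] · [[-1, 7/2], [0, -1/2]] = [[1, -5], [-1, 6], [-3, 1]].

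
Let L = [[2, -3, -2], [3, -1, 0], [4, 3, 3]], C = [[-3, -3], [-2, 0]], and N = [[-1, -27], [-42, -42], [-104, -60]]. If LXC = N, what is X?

X = [[5, 1], [1, 3], [-1, 3]]

X = L⁻¹NC⁻¹ (apply L⁻¹ on the left and C⁻¹ on the right).
det L = -5; the adjugate gives L⁻¹ = [[3/5, -3/5, 2/5], [9/5, -14/5, 6/5], [-13/5, 18/5, -7/5]].
C has determinant -6; C⁻¹ = [[0, -1/2], [-1/3, 1/2]].
L⁻¹N = [[-17, -15], [-9, -3], [-3, 3]].
X = (L⁻¹N)C⁻¹ = [[5, 1], [1, 3], [-1, 3]].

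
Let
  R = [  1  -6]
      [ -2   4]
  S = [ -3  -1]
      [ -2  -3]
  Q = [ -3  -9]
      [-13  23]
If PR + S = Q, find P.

P = [[2, 1], [-1, 5]]

PR = Q − S = [[0, -8], [-11, 26]].
Right-multiplying both sides by R⁻¹ gives P = (Q − S)R⁻¹.
R has determinant -8; R⁻¹ = [[-1/2, -3/4], [-1/4, -1/8]].
P = (Q − S)R⁻¹ = [[2, 1], [-1, 5]].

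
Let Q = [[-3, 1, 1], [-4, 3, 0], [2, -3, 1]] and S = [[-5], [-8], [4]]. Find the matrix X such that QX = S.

Q is on the left of X, so left-multiply by Q⁻¹: X = Q⁻¹S.
det Q = 1, so Q⁻¹ = [[3, -4, -3], [4, -5, -4], [6, -7, -5]].
X = Q⁻¹S = [[3, -4, -3], [4, -5, -4], [6, -7, -5]] · [[-5], [-8], [4]] = [[5], [4], [6]].

X = [[5], [4], [6]]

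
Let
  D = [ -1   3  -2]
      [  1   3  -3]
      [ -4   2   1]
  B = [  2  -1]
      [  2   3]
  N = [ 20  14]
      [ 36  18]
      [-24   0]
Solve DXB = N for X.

X = D⁻¹NB⁻¹ (apply D⁻¹ on the left and B⁻¹ on the right).
D has determinant -4; D⁻¹ = [[-9/4, 7/4, 3/4], [-11/4, 9/4, 5/4], [-7/2, 5/2, 3/2]].
det B = 8, so B⁻¹ = [[3/8, 1/8], [-1/4, 1/4]].
D⁻¹N = [[0, 0], [-4, 2], [-16, -4]].
X = (D⁻¹N)B⁻¹ = [[0, 0], [-2, 0], [-5, -3]].

X = [[0, 0], [-2, 0], [-5, -3]]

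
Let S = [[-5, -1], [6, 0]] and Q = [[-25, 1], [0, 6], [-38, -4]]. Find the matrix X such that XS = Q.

X = [[-1, -5], [-6, -5], [4, -3]]

Right-multiplying both sides by S⁻¹ gives X = QS⁻¹.
det S = 6, so S⁻¹ = [[0, 1/6], [-1, -5/6]].
X = QS⁻¹ = [[-25, 1], [0, 6], [-38, -4]] · [[0, 1/6], [-1, -5/6]] = [[-1, -5], [-6, -5], [4, -3]].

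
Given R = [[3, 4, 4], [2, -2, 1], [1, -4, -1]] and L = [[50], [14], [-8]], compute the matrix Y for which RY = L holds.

Y = [[6], [2], [6]]

R is on the left of Y, so left-multiply by R⁻¹: Y = R⁻¹L.
det R = 6, so R⁻¹ = [[1, -2, 2], [1/2, -7/6, 5/6], [-1, 8/3, -7/3]].
Y = R⁻¹L = [[1, -2, 2], [1/2, -7/6, 5/6], [-1, 8/3, -7/3]] · [[50], [14], [-8]] = [[6], [2], [6]].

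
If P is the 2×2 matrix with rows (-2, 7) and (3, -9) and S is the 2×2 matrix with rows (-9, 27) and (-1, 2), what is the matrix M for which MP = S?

Right-multiplying both sides by P⁻¹ gives M = SP⁻¹.
det P = -3, so P⁻¹ = [[3, 7/3], [1, 2/3]].
M = SP⁻¹ = [[-9, 27], [-1, 2]] · [[3, 7/3], [1, 2/3]] = [[0, -3], [-1, -1]].

M = [[0, -3], [-1, -1]]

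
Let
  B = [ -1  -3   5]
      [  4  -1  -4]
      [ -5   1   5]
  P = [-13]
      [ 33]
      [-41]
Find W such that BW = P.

Since B multiplies W on the left, W = B⁻¹P.
det B = -4; the adjugate gives B⁻¹ = [[1/4, -5, -17/4], [0, -5, -4], [1/4, -4, -13/4]].
W = B⁻¹P = [[1/4, -5, -17/4], [0, -5, -4], [1/4, -4, -13/4]] · [[-13], [33], [-41]] = [[6], [-1], [-2]].

W = [[6], [-1], [-2]]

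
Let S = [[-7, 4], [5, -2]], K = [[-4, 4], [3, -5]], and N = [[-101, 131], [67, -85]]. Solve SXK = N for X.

X = S⁻¹NK⁻¹ (apply S⁻¹ on the left and K⁻¹ on the right).
S has determinant -6; S⁻¹ = [[1/3, 2/3], [5/6, 7/6]].
det K = 8, so K⁻¹ = [[-5/8, -1/2], [-3/8, -1/2]].
S⁻¹N = [[11, -13], [-6, 10]].
X = (S⁻¹N)K⁻¹ = [[-2, 1], [0, -2]].

X = [[-2, 1], [0, -2]]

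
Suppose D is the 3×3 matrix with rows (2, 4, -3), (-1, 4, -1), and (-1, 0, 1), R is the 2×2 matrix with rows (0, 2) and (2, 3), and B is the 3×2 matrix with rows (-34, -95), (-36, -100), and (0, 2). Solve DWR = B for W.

W = [[3, 1], [-4, -4], [4, 1]]

Left-multiply by D⁻¹ and right-multiply by R⁻¹: W = D⁻¹BR⁻¹.
det D = 4; the adjugate gives D⁻¹ = [[1, -1, 2], [1/2, -1/4, 5/4], [1, -1, 3]].
det R = -4, so R⁻¹ = [[-3/4, 1/2], [1/2, 0]].
D⁻¹B = [[2, 9], [-8, -20], [2, 11]].
W = (D⁻¹B)R⁻¹ = [[3, 1], [-4, -4], [4, 1]].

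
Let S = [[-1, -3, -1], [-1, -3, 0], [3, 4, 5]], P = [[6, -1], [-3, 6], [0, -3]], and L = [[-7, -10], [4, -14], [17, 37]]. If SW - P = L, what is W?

SW = L + P = [[-1, -11], [1, -8], [17, 34]].
Since S multiplies W on the left, W = S⁻¹(L + P).
det S = -5, so S⁻¹ = [[3, -11/5, 3/5], [-1, 2/5, -1/5], [-1, 1, 0]].
W = S⁻¹(L + P) = [[5, 5], [-2, 1], [2, 3]].

W = [[5, 5], [-2, 1], [2, 3]]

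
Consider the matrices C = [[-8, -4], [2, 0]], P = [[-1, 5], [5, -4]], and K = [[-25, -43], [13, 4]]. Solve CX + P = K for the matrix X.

CX = K − P = [[-24, -48], [8, 8]].
C is on the left of X, so left-multiply by C⁻¹: X = C⁻¹(K − P).
C has determinant 8; C⁻¹ = [[0, 1/2], [-1/4, -1]].
X = C⁻¹(K − P) = [[4, 4], [-2, 4]].

X = [[4, 4], [-2, 4]]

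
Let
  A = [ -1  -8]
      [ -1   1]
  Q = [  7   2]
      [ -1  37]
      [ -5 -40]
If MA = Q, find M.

M = [[-1, -6], [-4, 5], [5, 0]]

A is on the right of M, so right-multiply by A⁻¹: M = QA⁻¹.
det A = -9; the adjugate gives A⁻¹ = [[-1/9, -8/9], [-1/9, 1/9]].
M = QA⁻¹ = [[7, 2], [-1, 37], [-5, -40]] · [[-1/9, -8/9], [-1/9, 1/9]] = [[-1, -6], [-4, 5], [5, 0]].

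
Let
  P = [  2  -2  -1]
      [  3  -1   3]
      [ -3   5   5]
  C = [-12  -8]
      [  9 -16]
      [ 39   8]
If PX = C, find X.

X = [[-3, -6], [0, -2], [6, 0]]

P is on the left of X, so left-multiply by P⁻¹: X = P⁻¹C.
P has determinant -4; P⁻¹ = [[5, -5/4, 7/4], [6, -7/4, 9/4], [-3, 1, -1]].
X = P⁻¹C = [[5, -5/4, 7/4], [6, -7/4, 9/4], [-3, 1, -1]] · [[-12, -8], [9, -16], [39, 8]] = [[-3, -6], [0, -2], [6, 0]].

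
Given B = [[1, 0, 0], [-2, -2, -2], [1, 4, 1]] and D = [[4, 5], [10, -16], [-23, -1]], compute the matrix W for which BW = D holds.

Left-multiplying both sides by B⁻¹ gives W = B⁻¹D.
det B = 6; the adjugate gives B⁻¹ = [[1, 0, 0], [0, 1/6, 1/3], [-1, -2/3, -1/3]].
W = B⁻¹D = [[1, 0, 0], [0, 1/6, 1/3], [-1, -2/3, -1/3]] · [[4, 5], [10, -16], [-23, -1]] = [[4, 5], [-6, -3], [-3, 6]].

W = [[4, 5], [-6, -3], [-3, 6]]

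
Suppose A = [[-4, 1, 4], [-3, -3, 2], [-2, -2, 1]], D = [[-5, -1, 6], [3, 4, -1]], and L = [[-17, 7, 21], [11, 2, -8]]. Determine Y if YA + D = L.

Y = [[4, 2, -5], [-2, 2, -3]]

YA = L − D = [[-12, 8, 15], [8, -2, -7]].
A is on the right of Y, so right-multiply by A⁻¹: Y = (L − D)A⁻¹.
det A = -5; the adjugate gives A⁻¹ = [[-1/5, 9/5, -14/5], [1/5, -4/5, 4/5], [0, 2, -3]].
Y = (L − D)A⁻¹ = [[4, 2, -5], [-2, 2, -3]].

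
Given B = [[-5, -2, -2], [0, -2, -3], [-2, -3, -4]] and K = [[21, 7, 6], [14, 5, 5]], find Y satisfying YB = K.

Y = [[-3, 4, -3], [-4, -3, 3]]

Right-multiplying both sides by B⁻¹ gives Y = KB⁻¹.
B has determinant 1; B⁻¹ = [[-1, -2, 2], [6, 16, -15], [-4, -11, 10]].
Y = KB⁻¹ = [[21, 7, 6], [14, 5, 5]] · [[-1, -2, 2], [6, 16, -15], [-4, -11, 10]] = [[-3, 4, -3], [-4, -3, 3]].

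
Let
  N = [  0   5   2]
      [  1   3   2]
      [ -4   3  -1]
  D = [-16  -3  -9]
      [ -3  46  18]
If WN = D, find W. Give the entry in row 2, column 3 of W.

N is on the right of W, so right-multiply by N⁻¹: W = DN⁻¹.
det N = -5, so N⁻¹ = [[9/5, -11/5, -4/5], [7/5, -8/5, -2/5], [-3, 4, 1]].
W = DN⁻¹ = [[-16, -3, -9], [-3, 46, 18]] · [[9/5, -11/5, -4/5], [7/5, -8/5, -2/5], [-3, 4, 1]] = [[-6, 4, 5], [5, 5, 2]].

2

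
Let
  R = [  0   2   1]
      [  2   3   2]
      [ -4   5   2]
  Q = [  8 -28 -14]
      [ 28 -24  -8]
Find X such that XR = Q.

X = [[2, -4, -4], [0, 2, -6]]

Right-multiplying both sides by R⁻¹ gives X = QR⁻¹.
R has determinant -2; R⁻¹ = [[2, -1/2, -1/2], [6, -2, -1], [-11, 4, 2]].
X = QR⁻¹ = [[8, -28, -14], [28, -24, -8]] · [[2, -1/2, -1/2], [6, -2, -1], [-11, 4, 2]] = [[2, -4, -4], [0, 2, -6]].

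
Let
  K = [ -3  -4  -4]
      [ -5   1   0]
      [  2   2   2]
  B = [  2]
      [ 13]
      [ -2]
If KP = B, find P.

P = [[-2], [3], [-2]]

K is on the left of P, so left-multiply by K⁻¹: P = K⁻¹B.
det K = 2, so K⁻¹ = [[1, 0, 2], [5, 1, 10], [-6, -1, -23/2]].
P = K⁻¹B = [[1, 0, 2], [5, 1, 10], [-6, -1, -23/2]] · [[2], [13], [-2]] = [[-2], [3], [-2]].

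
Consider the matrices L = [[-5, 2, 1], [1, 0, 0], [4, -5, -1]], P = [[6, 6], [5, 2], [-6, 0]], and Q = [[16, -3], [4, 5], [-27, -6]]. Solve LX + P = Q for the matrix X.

LX = Q − P = [[10, -9], [-1, 3], [-21, -6]].
L is on the left of X, so left-multiply by L⁻¹: X = L⁻¹(Q − P).
L has determinant -3; L⁻¹ = [[0, 1, 0], [-1/3, -1/3, -1/3], [5/3, 17/3, 2/3]].
X = L⁻¹(Q − P) = [[-1, 3], [4, 4], [-3, -2]].

X = [[-1, 3], [4, 4], [-3, -2]]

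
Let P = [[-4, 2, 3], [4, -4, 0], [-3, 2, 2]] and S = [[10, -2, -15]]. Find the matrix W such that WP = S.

Right-multiplying both sides by P⁻¹ gives W = SP⁻¹.
det P = 4; the adjugate gives P⁻¹ = [[-2, 1/2, 3], [-2, 1/4, 3], [-1, 1/2, 2]].
W = SP⁻¹ = [[10, -2, -15]] · [[-2, 1/2, 3], [-2, 1/4, 3], [-1, 1/2, 2]] = [[-1, -3, -6]].

W = [[-1, -3, -6]]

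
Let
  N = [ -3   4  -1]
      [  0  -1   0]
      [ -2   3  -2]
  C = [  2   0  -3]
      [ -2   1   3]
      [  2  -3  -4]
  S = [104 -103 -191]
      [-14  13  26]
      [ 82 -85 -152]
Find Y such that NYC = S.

Y = N⁻¹SC⁻¹ (apply N⁻¹ on the left and C⁻¹ on the right).
det N = -4; the adjugate gives N⁻¹ = [[-1/2, -5/4, 1/4], [0, -1, 0], [1/2, -1/4, -3/4]].
det C = -2, so C⁻¹ = [[-5/2, -9/2, -3/2], [1, 1, 0], [-2, -3, -1]].
N⁻¹S = [[-14, 14, 25], [14, -13, -26], [-6, 9, 12]].
Y = (N⁻¹S)C⁻¹ = [[-1, 2, -4], [4, 2, 5], [0, 0, -3]].

Y = [[-1, 2, -4], [4, 2, 5], [0, 0, -3]]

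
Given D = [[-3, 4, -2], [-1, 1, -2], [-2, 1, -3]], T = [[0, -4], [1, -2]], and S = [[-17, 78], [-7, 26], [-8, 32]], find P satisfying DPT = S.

P = [[1, -1], [-2, -4], [0, 2]]

Left-multiply by D⁻¹ and right-multiply by T⁻¹: P = D⁻¹ST⁻¹.
D has determinant 5; D⁻¹ = [[-1/5, 2, -6/5], [1/5, 1, -4/5], [1/5, -1, 1/5]].
det T = 4, so T⁻¹ = [[-1/2, 1], [-1/4, 0]].
D⁻¹S = [[-1, -2], [-4, 16], [2, -4]].
P = (D⁻¹S)T⁻¹ = [[1, -1], [-2, -4], [0, 2]].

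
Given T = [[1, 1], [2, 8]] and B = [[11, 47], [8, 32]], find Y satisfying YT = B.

Right-multiplying both sides by T⁻¹ gives Y = BT⁻¹.
det T = 6; the adjugate gives T⁻¹ = [[4/3, -1/6], [-1/3, 1/6]].
Y = BT⁻¹ = [[11, 47], [8, 32]] · [[4/3, -1/6], [-1/3, 1/6]] = [[-1, 6], [0, 4]].

Y = [[-1, 6], [0, 4]]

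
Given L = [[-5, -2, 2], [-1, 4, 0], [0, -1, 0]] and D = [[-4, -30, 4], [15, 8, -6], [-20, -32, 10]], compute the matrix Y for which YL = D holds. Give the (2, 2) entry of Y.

Right-multiplying both sides by L⁻¹ gives Y = DL⁻¹.
det L = 2, so L⁻¹ = [[0, -1, -4], [0, 0, -1], [1/2, -5/2, -11]].
Y = DL⁻¹ = [[-4, -30, 4], [15, 8, -6], [-20, -32, 10]] · [[0, -1, -4], [0, 0, -1], [1/2, -5/2, -11]] = [[2, -6, 2], [-3, 0, -2], [5, -5, 2]].

0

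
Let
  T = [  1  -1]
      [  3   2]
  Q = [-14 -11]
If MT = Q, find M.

M = [[1, -5]]

Since T sits to the right of M, M = QT⁻¹.
det T = 5, so T⁻¹ = [[2/5, 1/5], [-3/5, 1/5]].
M = QT⁻¹ = [[-14, -11]] · [[2/5, 1/5], [-3/5, 1/5]] = [[1, -5]].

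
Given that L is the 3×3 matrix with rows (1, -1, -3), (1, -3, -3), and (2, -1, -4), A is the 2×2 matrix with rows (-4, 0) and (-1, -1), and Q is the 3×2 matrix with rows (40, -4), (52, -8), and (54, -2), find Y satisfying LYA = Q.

Y = [[0, -4], [2, -2], [3, -2]]

Y = L⁻¹QA⁻¹ (apply L⁻¹ on the left and A⁻¹ on the right).
det L = -4, so L⁻¹ = [[-9/4, 1/4, 3/2], [1/2, -1/2, 0], [-5/4, 1/4, 1/2]].
det A = 4; the adjugate gives A⁻¹ = [[-1/4, 0], [1/4, -1]].
L⁻¹Q = [[4, 4], [-6, 2], [-10, 2]].
Y = (L⁻¹Q)A⁻¹ = [[0, -4], [2, -2], [3, -2]].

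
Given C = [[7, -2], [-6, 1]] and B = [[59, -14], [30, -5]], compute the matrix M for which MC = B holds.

Since C sits to the right of M, M = BC⁻¹.
det C = -5; the adjugate gives C⁻¹ = [[-1/5, -2/5], [-6/5, -7/5]].
M = BC⁻¹ = [[59, -14], [30, -5]] · [[-1/5, -2/5], [-6/5, -7/5]] = [[5, -4], [0, -5]].

M = [[5, -4], [0, -5]]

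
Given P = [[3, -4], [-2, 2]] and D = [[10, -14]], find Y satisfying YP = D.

P is on the right of Y, so right-multiply by P⁻¹: Y = DP⁻¹.
P has determinant -2; P⁻¹ = [[-1, -2], [-1, -3/2]].
Y = DP⁻¹ = [[10, -14]] · [[-1, -2], [-1, -3/2]] = [[4, 1]].

Y = [[4, 1]]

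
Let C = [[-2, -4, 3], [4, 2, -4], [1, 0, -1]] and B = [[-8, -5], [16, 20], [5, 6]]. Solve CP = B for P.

P = [[-1, 5], [-2, -2], [-6, -1]]

Since C multiplies P on the left, P = C⁻¹B.
C has determinant -2; C⁻¹ = [[1, 2, -5], [0, 1/2, -2], [1, 2, -6]].
P = C⁻¹B = [[1, 2, -5], [0, 1/2, -2], [1, 2, -6]] · [[-8, -5], [16, 20], [5, 6]] = [[-1, 5], [-2, -2], [-6, -1]].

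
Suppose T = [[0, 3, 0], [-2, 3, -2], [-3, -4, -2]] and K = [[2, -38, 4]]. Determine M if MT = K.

T is on the right of M, so right-multiply by T⁻¹: M = KT⁻¹.
det T = 6; the adjugate gives T⁻¹ = [[-7/3, 1, -1], [1/3, 0, 0], [17/6, -3/2, 1]].
M = KT⁻¹ = [[2, -38, 4]] · [[-7/3, 1, -1], [1/3, 0, 0], [17/6, -3/2, 1]] = [[-6, -4, 2]].

M = [[-6, -4, 2]]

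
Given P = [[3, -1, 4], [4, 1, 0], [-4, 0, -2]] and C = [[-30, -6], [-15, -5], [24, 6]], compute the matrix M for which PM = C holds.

Left-multiplying both sides by P⁻¹ gives M = P⁻¹C.
det P = 2, so P⁻¹ = [[-1, -1, -2], [4, 5, 8], [2, 2, 7/2]].
M = P⁻¹C = [[-1, -1, -2], [4, 5, 8], [2, 2, 7/2]] · [[-30, -6], [-15, -5], [24, 6]] = [[-3, -1], [-3, -1], [-6, -1]].

M = [[-3, -1], [-3, -1], [-6, -1]]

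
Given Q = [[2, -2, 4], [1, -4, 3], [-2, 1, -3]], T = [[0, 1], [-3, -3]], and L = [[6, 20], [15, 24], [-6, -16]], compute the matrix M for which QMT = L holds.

Isolating M: multiply by Q⁻¹ from the left and T⁻¹ from the right, so M = Q⁻¹LT⁻¹.
det Q = -4; the adjugate gives Q⁻¹ = [[-9/4, 1/2, -5/2], [3/4, -1/2, 1/2], [7/4, -1/2, 3/2]].
det T = 3; the adjugate gives T⁻¹ = [[-1, -1/3], [1, 0]].
Q⁻¹L = [[9, 7], [-6, -5], [-6, -1]].
M = (Q⁻¹L)T⁻¹ = [[-2, -3], [1, 2], [5, 2]].

M = [[-2, -3], [1, 2], [5, 2]]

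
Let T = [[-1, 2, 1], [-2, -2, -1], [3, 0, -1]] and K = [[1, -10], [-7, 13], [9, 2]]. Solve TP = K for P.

P = [[2, -1], [3, -3], [-3, -5]]

Left-multiplying both sides by T⁻¹ gives P = T⁻¹K.
det T = -6; the adjugate gives T⁻¹ = [[-1/3, -1/3, 0], [5/6, 1/3, 1/2], [-1, -1, -1]].
P = T⁻¹K = [[-1/3, -1/3, 0], [5/6, 1/3, 1/2], [-1, -1, -1]] · [[1, -10], [-7, 13], [9, 2]] = [[2, -1], [3, -3], [-3, -5]].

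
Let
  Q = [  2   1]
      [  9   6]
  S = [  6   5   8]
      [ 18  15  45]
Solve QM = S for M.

Left-multiplying both sides by Q⁻¹ gives M = Q⁻¹S.
det Q = 3; the adjugate gives Q⁻¹ = [[2, -1/3], [-3, 2/3]].
M = Q⁻¹S = [[2, -1/3], [-3, 2/3]] · [[6, 5, 8], [18, 15, 45]] = [[6, 5, 1], [-6, -5, 6]].

M = [[6, 5, 1], [-6, -5, 6]]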